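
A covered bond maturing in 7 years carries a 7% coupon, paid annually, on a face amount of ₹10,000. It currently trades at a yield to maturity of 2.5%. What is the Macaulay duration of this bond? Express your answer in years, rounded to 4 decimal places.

Periodic yield y = 0.025. Discount each cash flow and weight by its year:
  t   CF        PV=CF/(1+0.025)^t    t·PV
  1       700.00       682.9268       682.9268
  2       700.00       666.2701     1,332.5402
  3       700.00       650.0196     1,950.0588
  4       700.00       634.1655     2,536.6618
  5       700.00       618.6980     3,093.4900
  6       700.00       603.6078     3,621.6468
  7    10,700.00     9,001.5380    63,010.7661
  Σ                 12,857.2258    76,228.0905
Price P = Σ PV = 12,857.2258.
Macaulay duration = Σ(t·PV) / P = 76,228.0905 / 12,857.2258 = 5.92881 years.

5.9288 years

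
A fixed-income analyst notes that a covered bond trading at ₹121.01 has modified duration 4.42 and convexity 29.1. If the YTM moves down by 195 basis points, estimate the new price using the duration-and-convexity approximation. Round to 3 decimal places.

₹132.109

Duration effect: -D_mod·Δy = -4.42 × (-0.0195) = +0.086190
Convexity effect: ½·C·(Δy)² = 0.5 × 29.1 × (-0.0195)² = +0.0055326375
ΔP/P ≈ +0.086190 + 0.0055326375 = +0.0917226375
New price ≈ 121.01 × (1 + 0.0917226375) = 132.109356363875.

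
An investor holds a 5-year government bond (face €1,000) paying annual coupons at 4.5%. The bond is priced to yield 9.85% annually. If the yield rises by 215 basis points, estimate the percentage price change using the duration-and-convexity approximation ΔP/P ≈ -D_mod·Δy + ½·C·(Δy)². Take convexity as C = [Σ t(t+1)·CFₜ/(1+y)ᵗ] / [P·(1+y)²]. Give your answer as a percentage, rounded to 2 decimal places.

With y = 0.0985:
  t   CF        PV=CF/(1+0.0985)^t    t·PV        t(t+1)·PV
  1        45.00        40.9650        40.9650          81.9299
  2        45.00        37.2917        74.5834         223.7503
  3        45.00        33.9479       101.8436         407.3743
  4        45.00        30.9038       123.6153         618.0765
  5     1,045.00       653.3050     3,266.5250      19,599.1501
  Σ                    796.4134     3,607.5323      20,930.2811
P = 796.4134; D_Mac = 4.52972 yrs; D_mod = 4.12355 yrs; C = 21.77892.
Duration effect: -4.12355 × (+0.0215) = -0.088656
Convexity effect: 0.5 × 21.77892 × (0.0215)² = +0.0050337
ΔP/P ≈ -0.088656 + 0.0050337 = -0.083623 = -8.3623%.

-8.36%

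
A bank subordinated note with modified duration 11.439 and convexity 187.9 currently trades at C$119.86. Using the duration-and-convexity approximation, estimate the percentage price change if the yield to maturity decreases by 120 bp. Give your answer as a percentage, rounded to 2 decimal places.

+15.08%

Duration effect: -D_mod·Δy = -11.439 × (-0.012) = +0.137268
Convexity effect: ½·C·(Δy)² = 0.5 × 187.9 × (-0.012)² = +0.0135288
ΔP/P ≈ +0.137268 + 0.0135288 = +0.1507968
= +15.07968%.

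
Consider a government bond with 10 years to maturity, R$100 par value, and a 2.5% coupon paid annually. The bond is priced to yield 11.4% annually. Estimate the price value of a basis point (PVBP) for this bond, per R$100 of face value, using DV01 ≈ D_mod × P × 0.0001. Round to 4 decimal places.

R$0.0365

Periodic yield y = 0.114.
  t   CF        PV=CF/(1+0.114)^t    t·PV
  1         2.50         2.2442         2.2442
  2         2.50         2.0145         4.0290
  3         2.50         1.8084         5.4251
  4         2.50         1.6233         6.4932
  5         2.50         1.4572         7.2859
  6         2.50         1.3081         7.8484
  7         2.50         1.1742         8.2194
  8         2.50         1.0540         8.4323
  9         2.50         0.9462         8.5156
  10      102.50        34.8235       348.2346
  Σ                     48.4535       406.7278
P = 48.4535; D_Mac = 8.39419 yrs; D_mod = 7.53518 yrs.
DV01 ≈ 7.53518 × 48.4535 × 0.0001 = 0.036511.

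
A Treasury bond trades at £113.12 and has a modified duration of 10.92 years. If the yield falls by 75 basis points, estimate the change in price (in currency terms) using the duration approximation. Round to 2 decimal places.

+£9.26

Duration approximation: ΔP/P ≈ -D_mod · Δy = -10.92 × (-0.0075) = +0.081900.
ΔP ≈ 113.12 × (+0.081900) = +9.264528.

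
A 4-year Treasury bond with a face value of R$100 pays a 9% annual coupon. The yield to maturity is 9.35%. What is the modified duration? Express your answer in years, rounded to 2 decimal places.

3.23 years

Periodic yield y = 0.0935. First find Macaulay duration:
  t   CF        PV=CF/(1+0.0935)^t    t·PV
  1         9.00         8.2305         8.2305
  2         9.00         7.5267        15.0534
  3         9.00         6.8831        20.6494
  4       109.00        76.2345       304.9379
  Σ                     98.8748       348.8711
P = 98.8748; Macaulay duration = 348.8711 / 98.8748 = 3.52841 years.
Modified duration = D_Mac / (1 + y) = 3.52841 / 1.0935 = 3.22672 years.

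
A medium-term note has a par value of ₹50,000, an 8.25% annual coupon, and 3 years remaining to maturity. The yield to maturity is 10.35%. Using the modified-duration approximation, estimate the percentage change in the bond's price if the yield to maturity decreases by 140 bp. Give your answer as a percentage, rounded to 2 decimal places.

+3.52%

Periodic yield y = 0.1035. Modified duration first:
  t   CF        PV=CF/(1+0.1035)^t    t·PV
  1     4,125.00     3,738.1060     3,738.1060
  2     4,125.00     3,387.4998     6,774.9996
  3    54,125.00    40,279.2056   120,837.6169
  Σ                 47,404.8114   131,350.7225
P = 47,404.8114; D_Mac = 2.77083 yrs; D_mod = 2.77083/(1+0.1035) = 2.51095 yrs.
ΔP/P ≈ -D_mod · Δy = -2.51095 × (-0.014) = +0.035153 = +3.5153%.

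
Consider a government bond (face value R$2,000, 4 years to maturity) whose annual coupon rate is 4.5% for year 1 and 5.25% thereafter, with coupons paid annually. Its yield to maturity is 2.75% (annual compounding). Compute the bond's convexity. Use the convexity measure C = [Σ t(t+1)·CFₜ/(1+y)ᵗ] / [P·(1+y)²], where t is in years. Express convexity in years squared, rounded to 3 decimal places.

With y = 0.0275:
  t   CF        PV=CF/(1+0.0275)^t    t·PV        t(t+1)·PV
  1        90.00        87.5912        87.5912         175.1825
  2       105.00        99.4548       198.9095         596.7286
  3       105.00        96.7930       290.3789       1,161.5156
  4     2,105.00     1,888.5339     7,554.1355      37,770.6774
  Σ                  2,172.3729     8,131.0152      39,704.1041
P = 2,172.3729.
Convexity = Σ t(t+1)·PV / [P·(1+y)²] = 39,704.1041 / (2,172.3729 × 1.055756) = 17.31161.

17.312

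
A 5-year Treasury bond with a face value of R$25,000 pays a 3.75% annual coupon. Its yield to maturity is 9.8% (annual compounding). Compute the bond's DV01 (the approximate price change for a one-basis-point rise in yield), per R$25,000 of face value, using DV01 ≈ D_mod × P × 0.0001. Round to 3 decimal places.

Periodic yield y = 0.098.
  t   CF        PV=CF/(1+0.098)^t    t·PV
  1       937.50       853.8251       853.8251
  2       937.50       777.6185     1,555.2370
  3       937.50       708.2136     2,124.6408
  4       937.50       645.0033     2,580.0131
  5    25,937.50    16,252.3592    81,261.7962
  Σ                 19,237.0198    88,375.5123
P = 19,237.0198; D_Mac = 4.59403 yrs; D_mod = 4.18400 yrs.
DV01 ≈ 4.18400 × 19,237.0198 × 0.0001 = 8.048772.

R$8.049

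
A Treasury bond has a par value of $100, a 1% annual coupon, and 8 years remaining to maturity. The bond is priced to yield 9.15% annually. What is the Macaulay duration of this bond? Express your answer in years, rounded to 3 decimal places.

Periodic yield y = 0.0915. Discount each cash flow and weight by its year:
  t   CF        PV=CF/(1+0.0915)^t    t·PV
  1         1.00         0.9162         0.9162
  2         1.00         0.8394         1.6787
  3         1.00         0.7690         2.3070
  4         1.00         0.7045         2.8182
  5         1.00         0.6455         3.2274
  6         1.00         0.5914         3.5482
  7         1.00         0.5418         3.7926
  8       101.00        50.1339       401.0712
  Σ                     55.1416       419.3594
Price P = Σ PV = 55.1416.
Macaulay duration = Σ(t·PV) / P = 419.3594 / 55.1416 = 7.60513 years.

7.605 years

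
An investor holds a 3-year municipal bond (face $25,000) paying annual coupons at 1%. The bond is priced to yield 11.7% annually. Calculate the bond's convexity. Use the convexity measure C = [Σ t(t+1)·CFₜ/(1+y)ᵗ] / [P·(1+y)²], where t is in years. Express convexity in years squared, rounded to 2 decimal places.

With y = 0.117:
  t   CF        PV=CF/(1+0.117)^t    t·PV        t(t+1)·PV
  1       250.00       223.8138       223.8138         447.6276
  2       250.00       200.3704       400.7409       1,202.2227
  3    25,250.00    18,117.6499    54,352.9497     217,411.7987
  Σ                 18,541.8341    54,977.5044     219,061.6490
P = 18,541.8341.
Convexity = Σ t(t+1)·PV / [P·(1+y)²] = 219,061.6490 / (18,541.8341 × 1.247689) = 9.46907.

9.47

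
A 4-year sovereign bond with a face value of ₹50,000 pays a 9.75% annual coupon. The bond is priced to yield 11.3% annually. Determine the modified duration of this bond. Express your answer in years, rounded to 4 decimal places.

3.1307 years

Periodic yield y = 0.113. First find Macaulay duration:
  t   CF        PV=CF/(1+0.113)^t    t·PV
  1     4,875.00     4,380.0539     4,380.0539
  2     4,875.00     3,935.3584     7,870.7168
  3     4,875.00     3,535.8117    10,607.4351
  4    54,875.00    35,759.7008   143,038.8030
  Σ                 47,610.9248   165,897.0088
P = 47,610.9248; Macaulay duration = 165,897.0088 / 47,610.9248 = 3.48443 years.
Modified duration = D_Mac / (1 + y) = 3.48443 / 1.113 = 3.13067 years.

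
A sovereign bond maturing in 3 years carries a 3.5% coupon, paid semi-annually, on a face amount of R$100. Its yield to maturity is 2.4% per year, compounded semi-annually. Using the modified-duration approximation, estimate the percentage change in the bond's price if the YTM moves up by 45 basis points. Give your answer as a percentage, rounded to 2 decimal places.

Periodic yield y = 0.012. Modified duration first:
  t   CF        PV=CF/(1+0.012)^t    t·PV
  1         1.75         1.7292         1.7292
  2         1.75         1.7087         3.4175
  3         1.75         1.6885         5.0654
  4         1.75         1.6685         6.6738
  5         1.75         1.6487         8.2434
  6       101.75        94.7221       568.3326
  Σ                    103.1657       593.4620
P = 103.1657; D_Mac = 5.75251 half-year periods = 2.87626 yrs; D_mod = 2.87626/(1+0.012) = 2.84215 yrs.
ΔP/P ≈ -D_mod · Δy = -2.84215 × (+0.0045) = -0.012790 = -1.2790%.

-1.28%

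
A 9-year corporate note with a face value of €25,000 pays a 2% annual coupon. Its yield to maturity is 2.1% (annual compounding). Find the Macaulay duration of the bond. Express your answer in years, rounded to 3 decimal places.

8.322 years

Periodic yield y = 0.021. Discount each cash flow and weight by its year:
  t   CF        PV=CF/(1+0.021)^t    t·PV
  1       500.00       489.7160       489.7160
  2       500.00       479.6435       959.2869
  3       500.00       469.7781     1,409.3343
  4       500.00       460.1157     1,840.4627
  5       500.00       450.6520     2,253.2600
  6       500.00       441.3829     2,648.2977
  7       500.00       432.3046     3,026.1319
  8       500.00       423.4129     3,387.3031
  9    25,500.00    21,149.9089   190,349.1804
  Σ                 24,796.9145   206,362.9729
Price P = Σ PV = 24,796.9145.
Macaulay duration = Σ(t·PV) / P = 206,362.9729 / 24,796.9145 = 8.32212 years.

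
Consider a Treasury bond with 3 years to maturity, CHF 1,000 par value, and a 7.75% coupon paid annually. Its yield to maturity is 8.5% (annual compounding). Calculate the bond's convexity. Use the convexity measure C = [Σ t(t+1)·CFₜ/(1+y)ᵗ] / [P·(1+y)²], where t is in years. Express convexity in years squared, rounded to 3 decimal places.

9.233

With y = 0.085:
  t   CF        PV=CF/(1+0.085)^t    t·PV        t(t+1)·PV
  1        77.50        71.4286        71.4286         142.8571
  2        77.50        65.8328       131.6656         394.9967
  3     1,077.50       843.5835     2,530.7504      10,123.0017
  Σ                    980.8448     2,733.8446      10,660.8556
P = 980.8448.
Convexity = Σ t(t+1)·PV / [P·(1+y)²] = 10,660.8556 / (980.8448 × 1.177225) = 9.23278.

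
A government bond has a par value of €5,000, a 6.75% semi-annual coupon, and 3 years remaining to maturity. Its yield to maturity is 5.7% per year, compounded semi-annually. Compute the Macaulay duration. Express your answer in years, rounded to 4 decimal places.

Periodic yield y = 0.0285. Discount each cash flow and weight by its period:
  t   CF        PV=CF/(1+0.0285)^t    t·PV
  1       168.75       164.0739       164.0739
  2       168.75       159.5274       319.0547
  3       168.75       155.1068       465.3205
  4       168.75       150.8088       603.2351
  5       168.75       146.6298       733.1491
  6     5,168.75     4,366.7643    26,200.5858
  Σ                  5,142.9110    28,485.4190
Price P = Σ PV = 5,142.9110.
Macaulay duration = Σ(t·PV) / P = 28,485.4190 / 5,142.9110 = 5.53877 half-year periods.
In years: 5.53877 / 2 = 2.76939 years.

2.7694 years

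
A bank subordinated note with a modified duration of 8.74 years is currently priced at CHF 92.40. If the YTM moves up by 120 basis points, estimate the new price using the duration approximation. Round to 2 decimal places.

Duration approximation: ΔP/P ≈ -D_mod · Δy = -8.74 × (+0.012) = -0.104880.
New price ≈ 92.40 × (1 - 0.104880) = 82.709088.

CHF 82.71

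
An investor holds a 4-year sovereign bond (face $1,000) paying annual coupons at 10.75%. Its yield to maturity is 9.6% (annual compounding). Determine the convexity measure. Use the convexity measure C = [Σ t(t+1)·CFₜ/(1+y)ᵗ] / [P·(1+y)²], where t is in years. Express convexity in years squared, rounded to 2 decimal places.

13.70

With y = 0.096:
  t   CF        PV=CF/(1+0.096)^t    t·PV        t(t+1)·PV
  1       107.50        98.0839        98.0839         196.1679
  2       107.50        89.4926       178.9853         536.9559
  3       107.50        81.6539       244.9616         979.8465
  4     1,107.50       767.5409     3,070.1635      15,350.8177
  Σ                  1,036.7713     3,592.1944      17,063.7880
P = 1,036.7713.
Convexity = Σ t(t+1)·PV / [P·(1+y)²] = 17,063.7880 / (1,036.7713 × 1.201216) = 13.70160.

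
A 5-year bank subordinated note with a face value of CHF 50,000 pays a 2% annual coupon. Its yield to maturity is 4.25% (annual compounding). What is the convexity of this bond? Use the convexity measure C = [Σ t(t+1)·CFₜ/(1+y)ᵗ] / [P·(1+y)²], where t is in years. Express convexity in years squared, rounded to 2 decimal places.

With y = 0.0425:
  t   CF        PV=CF/(1+0.0425)^t    t·PV        t(t+1)·PV
  1     1,000.00       959.2326       959.2326       1,918.4652
  2     1,000.00       920.1272     1,840.2544       5,520.7632
  3     1,000.00       882.6160     2,647.8481      10,591.3923
  4     1,000.00       846.6341     3,386.5363      16,932.6816
  5    51,000.00    41,418.0700   207,090.3500   1,242,542.1003
  Σ                 45,026.6799   215,924.2215   1,277,505.4026
P = 45,026.6799.
Convexity = Σ t(t+1)·PV / [P·(1+y)²] = 1,277,505.4026 / (45,026.6799 × 1.086806) = 26.10602.

26.11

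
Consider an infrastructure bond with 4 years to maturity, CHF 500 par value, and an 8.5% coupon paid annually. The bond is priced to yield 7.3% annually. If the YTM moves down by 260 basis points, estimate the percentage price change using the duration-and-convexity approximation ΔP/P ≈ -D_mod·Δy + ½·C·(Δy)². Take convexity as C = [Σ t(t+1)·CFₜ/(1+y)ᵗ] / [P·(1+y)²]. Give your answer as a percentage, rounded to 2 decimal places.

+9.14%

With y = 0.073:
  t   CF        PV=CF/(1+0.073)^t    t·PV        t(t+1)·PV
  1        42.50        39.6086        39.6086          79.2171
  2        42.50        36.9139        73.8277         221.4832
  3        42.50        34.4025       103.2074         412.8298
  4       542.50       409.2615     1,637.0459       8,185.2293
  Σ                    520.1864     1,853.6896       8,898.7594
P = 520.1864; D_Mac = 3.56351 yrs; D_mod = 3.32107 yrs; C = 14.85837.
Duration effect: -3.32107 × (-0.026) = +0.086348
Convexity effect: 0.5 × 14.85837 × (-0.026)² = +0.0050221
ΔP/P ≈ +0.086348 + 0.0050221 = +0.091370 = +9.1370%.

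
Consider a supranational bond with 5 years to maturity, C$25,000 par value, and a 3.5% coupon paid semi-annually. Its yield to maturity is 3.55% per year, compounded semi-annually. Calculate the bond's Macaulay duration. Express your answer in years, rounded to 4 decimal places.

Periodic yield y = 0.01775. Discount each cash flow and weight by its period:
  t   CF        PV=CF/(1+0.01775)^t    t·PV
  1       437.50       429.8698       429.8698
  2       437.50       422.3727       844.7454
  3       437.50       415.0063     1,245.0190
  4       437.50       407.7684     1,631.0738
  5       437.50       400.6568     2,003.2839
  6       437.50       393.6692     2,362.0149
  7       437.50       386.8034     2,707.6238
  8       437.50       380.0574     3,040.4590
  9       437.50       373.4290     3,360.8611
  10   25,437.50    21,333.5591   213,335.5914
  Σ                 24,943.1922   230,960.5422
Price P = Σ PV = 24,943.1922.
Macaulay duration = Σ(t·PV) / P = 230,960.5422 / 24,943.1922 = 9.25946 half-year periods.
In years: 9.25946 / 2 = 4.62973 years.

4.6297 years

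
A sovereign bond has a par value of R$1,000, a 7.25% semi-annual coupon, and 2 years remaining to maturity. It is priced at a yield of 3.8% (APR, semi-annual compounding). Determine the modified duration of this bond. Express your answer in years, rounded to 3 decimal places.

Periodic yield y = 0.019. First find Macaulay duration:
  t   CF        PV=CF/(1+0.019)^t    t·PV
  1        36.25        35.5741        35.5741
  2        36.25        34.9108        69.8216
  3        36.25        34.2599       102.7796
  4     1,036.25       961.0983     3,844.3932
  Σ                  1,065.8430     4,052.5684
P = 1,065.8430; Macaulay duration = 4,052.5684 / 1,065.8430 = 3.80222 half-year periods = 1.90111 years.
Modified duration = D_Mac / (1 + y) = 1.90111 / 1.019 = 1.86566 years.

1.866 years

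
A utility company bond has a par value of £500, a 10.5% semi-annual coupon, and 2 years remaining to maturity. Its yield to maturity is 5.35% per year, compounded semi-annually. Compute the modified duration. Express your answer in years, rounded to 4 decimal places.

Periodic yield y = 0.02675. First find Macaulay duration:
  t   CF        PV=CF/(1+0.02675)^t    t·PV
  1        26.25        25.5661        25.5661
  2        26.25        24.9000        49.8001
  3        26.25        24.2513        72.7539
  4       526.25       473.5145     1,894.0579
  Σ                    548.2319     2,042.1780
P = 548.2319; Macaulay duration = 2,042.1780 / 548.2319 = 3.72503 half-year periods = 1.86251 years.
Modified duration = D_Mac / (1 + y) = 1.86251 / 1.02675 = 1.81399 years.

1.8140 years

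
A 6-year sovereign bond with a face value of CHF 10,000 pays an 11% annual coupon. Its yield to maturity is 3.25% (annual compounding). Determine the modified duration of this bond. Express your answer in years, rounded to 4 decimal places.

Periodic yield y = 0.0325. First find Macaulay duration:
  t   CF        PV=CF/(1+0.0325)^t    t·PV
  1     1,100.00     1,065.3753     1,065.3753
  2     1,100.00     1,031.8405     2,063.6810
  3     1,100.00       999.3612     2,998.0837
  4     1,100.00       967.9044     3,871.6174
  5     1,100.00       937.4376     4,687.1882
  6    11,100.00     9,161.8382    54,971.0291
  Σ                 14,163.7572    69,656.9747
P = 14,163.7572; Macaulay duration = 69,656.9747 / 14,163.7572 = 4.91797 years.
Modified duration = D_Mac / (1 + y) = 4.91797 / 1.0325 = 4.76317 years.

4.7632 years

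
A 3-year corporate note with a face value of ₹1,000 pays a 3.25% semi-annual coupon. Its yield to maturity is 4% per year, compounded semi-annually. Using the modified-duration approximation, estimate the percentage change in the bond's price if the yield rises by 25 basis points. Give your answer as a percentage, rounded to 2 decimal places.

-0.71%

Periodic yield y = 0.02. Modified duration first:
  t   CF        PV=CF/(1+0.02)^t    t·PV
  1        16.25        15.9314        15.9314
  2        16.25        15.6190        31.2380
  3        16.25        15.3127        45.9382
  4        16.25        15.0125        60.0500
  5        16.25        14.7181        73.5906
  6     1,016.25       902.4009     5,414.4055
  Σ                    978.9946     5,641.1537
P = 978.9946; D_Mac = 5.76219 half-year periods = 2.88110 yrs; D_mod = 2.88110/(1+0.02) = 2.82460 yrs.
ΔP/P ≈ -D_mod · Δy = -2.82460 × (+0.0025) = -0.007062 = -0.7062%.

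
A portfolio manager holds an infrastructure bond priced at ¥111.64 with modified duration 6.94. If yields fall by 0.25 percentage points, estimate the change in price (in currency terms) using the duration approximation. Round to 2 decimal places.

Duration approximation: ΔP/P ≈ -D_mod · Δy = -6.94 × (-0.0025) = +0.017350.
ΔP ≈ 111.64 × (+0.017350) = +1.936954.

+¥1.94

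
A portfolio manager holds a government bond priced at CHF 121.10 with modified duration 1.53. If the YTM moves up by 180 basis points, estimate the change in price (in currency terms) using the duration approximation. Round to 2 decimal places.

Duration approximation: ΔP/P ≈ -D_mod · Δy = -1.53 × (+0.018) = -0.027540.
ΔP ≈ 121.10 × (-0.027540) = -3.335094.

-CHF 3.34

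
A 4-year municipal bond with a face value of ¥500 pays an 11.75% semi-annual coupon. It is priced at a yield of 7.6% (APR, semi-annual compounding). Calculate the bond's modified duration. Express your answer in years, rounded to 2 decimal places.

3.23 years

Periodic yield y = 0.038. First find Macaulay duration:
  t   CF        PV=CF/(1+0.038)^t    t·PV
  1       29.375        28.2996        28.2996
  2       29.375        27.2636        54.5272
  3       29.375        26.2655        78.7965
  4       29.375        25.3040       101.2158
  5       29.375        24.3776       121.8880
  6       29.375        23.4852       140.9110
  7       29.375        22.6254       158.3778
  8      529.375       392.8119     3,142.4949
  Σ                    570.4327     3,826.5110
P = 570.4327; Macaulay duration = 3,826.5110 / 570.4327 = 6.70808 half-year periods = 3.35404 years.
Modified duration = D_Mac / (1 + y) = 3.35404 / 1.038 = 3.23125 years.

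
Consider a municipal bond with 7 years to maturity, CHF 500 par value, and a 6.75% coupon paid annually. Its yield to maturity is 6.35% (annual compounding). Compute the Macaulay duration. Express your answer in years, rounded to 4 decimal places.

Periodic yield y = 0.0635. Discount each cash flow and weight by its year:
  t   CF        PV=CF/(1+0.0635)^t    t·PV
  1        33.75        31.7348        31.7348
  2        33.75        29.8400        59.6800
  3        33.75        28.0583        84.1749
  4        33.75        26.3830       105.5319
  5        33.75        24.8077       124.0384
  6        33.75        23.3265       139.9588
  7       533.75       346.8769     2,428.1386
  Σ                    511.0272     2,973.2574
Price P = Σ PV = 511.0272.
Macaulay duration = Σ(t·PV) / P = 2,973.2574 / 511.0272 = 5.81820 years.

5.8182 years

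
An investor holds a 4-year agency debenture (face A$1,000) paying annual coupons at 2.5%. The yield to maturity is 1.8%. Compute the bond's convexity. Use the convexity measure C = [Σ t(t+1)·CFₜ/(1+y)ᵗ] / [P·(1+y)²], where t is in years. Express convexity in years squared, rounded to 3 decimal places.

With y = 0.018:
  t   CF        PV=CF/(1+0.018)^t    t·PV        t(t+1)·PV
  1        25.00        24.5580        24.5580          49.1159
  2        25.00        24.1237        48.2475         144.7424
  3        25.00        23.6972        71.0915         284.3662
  4     1,025.00       954.4051     3,817.6204      19,088.1021
  Σ                  1,026.7840     3,961.5174      19,566.3265
P = 1,026.7840.
Convexity = Σ t(t+1)·PV / [P·(1+y)²] = 19,566.3265 / (1,026.7840 × 1.036324) = 18.38801.

18.388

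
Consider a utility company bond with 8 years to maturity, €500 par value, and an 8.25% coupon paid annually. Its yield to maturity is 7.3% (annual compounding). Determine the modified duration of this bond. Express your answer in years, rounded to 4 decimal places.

Periodic yield y = 0.073. First find Macaulay duration:
  t   CF        PV=CF/(1+0.073)^t    t·PV
  1        41.25        38.4436        38.4436
  2        41.25        35.8282        71.6563
  3        41.25        33.3906       100.1719
  4        41.25        31.1190       124.4758
  5        41.25        29.0018       145.0091
  6        41.25        27.0287       162.1724
  7        41.25        25.1899       176.3291
  8       541.25       308.0350     2,464.2804
  Σ                    528.0369     3,282.5387
P = 528.0369; Macaulay duration = 3,282.5387 / 528.0369 = 6.21650 years.
Modified duration = D_Mac / (1 + y) = 6.21650 / 1.073 = 5.79357 years.

5.7936 years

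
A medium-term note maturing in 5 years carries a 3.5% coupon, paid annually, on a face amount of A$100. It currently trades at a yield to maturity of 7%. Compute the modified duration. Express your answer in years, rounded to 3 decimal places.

Periodic yield y = 0.07. First find Macaulay duration:
  t   CF        PV=CF/(1+0.07)^t    t·PV
  1         3.50         3.2710         3.2710
  2         3.50         3.0570         6.1141
  3         3.50         2.8570         8.5711
  4         3.50         2.6701        10.6805
  5       103.50        73.7941       368.9703
  Σ                     85.6493       397.6071
P = 85.6493; Macaulay duration = 397.6071 / 85.6493 = 4.64227 years.
Modified duration = D_Mac / (1 + y) = 4.64227 / 1.07 = 4.33857 years.

4.339 years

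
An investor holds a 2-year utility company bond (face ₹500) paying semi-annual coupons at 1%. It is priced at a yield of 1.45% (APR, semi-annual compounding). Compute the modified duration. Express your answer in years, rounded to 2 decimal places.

Periodic yield y = 0.00725. First find Macaulay duration:
  t   CF        PV=CF/(1+0.00725)^t    t·PV
  1         2.50         2.4820         2.4820
  2         2.50         2.4641         4.9283
  3         2.50         2.4464         7.3392
  4       502.50       488.1878     1,952.7514
  Σ                    495.5804     1,967.5009
P = 495.5804; Macaulay duration = 1,967.5009 / 495.5804 = 3.97009 half-year periods = 1.98505 years.
Modified duration = D_Mac / (1 + y) = 1.98505 / 1.00725 = 1.97076 years.

1.97 years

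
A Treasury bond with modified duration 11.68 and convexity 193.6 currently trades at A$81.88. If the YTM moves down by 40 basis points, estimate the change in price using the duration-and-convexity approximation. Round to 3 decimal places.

Duration effect: -D_mod·Δy = -11.68 × (-0.004) = +0.046720
Convexity effect: ½·C·(Δy)² = 0.5 × 193.6 × (-0.004)² = +0.0015488
ΔP/P ≈ +0.046720 + 0.0015488 = +0.0482688
ΔP ≈ 81.88 × (+0.0482688) = +3.952249344.

+A$3.952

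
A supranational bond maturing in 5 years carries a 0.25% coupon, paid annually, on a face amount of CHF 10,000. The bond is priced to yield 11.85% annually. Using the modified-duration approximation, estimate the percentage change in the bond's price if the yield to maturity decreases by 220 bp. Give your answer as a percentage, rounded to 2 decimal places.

+9.77%

Periodic yield y = 0.1185. Modified duration first:
  t   CF        PV=CF/(1+0.1185)^t    t·PV
  1        25.00        22.3514        22.3514
  2        25.00        19.9833        39.9667
  3        25.00        17.8662        53.5986
  4        25.00        15.9734        63.8934
  5    10,025.00     5,726.7001    28,633.5004
  Σ                  5,802.8743    28,813.3105
P = 5,802.8743; D_Mac = 4.96535 yrs; D_mod = 4.96535/(1+0.1185) = 4.43929 yrs.
ΔP/P ≈ -D_mod · Δy = -4.43929 × (-0.022) = +0.097664 = +9.7664%.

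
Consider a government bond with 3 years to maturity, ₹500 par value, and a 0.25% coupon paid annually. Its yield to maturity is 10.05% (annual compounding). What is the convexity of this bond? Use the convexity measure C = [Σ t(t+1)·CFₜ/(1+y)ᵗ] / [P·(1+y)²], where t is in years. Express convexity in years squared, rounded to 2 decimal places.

9.87

With y = 0.1005:
  t   CF        PV=CF/(1+0.1005)^t    t·PV        t(t+1)·PV
  1         1.25         1.1358         1.1358           2.2717
  2         1.25         1.0321         2.0642           6.1927
  3       501.25       376.0835     1,128.2504       4,513.0016
  Σ                    378.2514     1,131.4505       4,521.4660
P = 378.2514.
Convexity = Σ t(t+1)·PV / [P·(1+y)²] = 4,521.4660 / (378.2514 × 1.211100) = 9.87003.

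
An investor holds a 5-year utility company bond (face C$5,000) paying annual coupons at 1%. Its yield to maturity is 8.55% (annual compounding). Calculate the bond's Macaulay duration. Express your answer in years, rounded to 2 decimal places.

4.88 years

Periodic yield y = 0.0855. Discount each cash flow and weight by its year:
  t   CF        PV=CF/(1+0.0855)^t    t·PV
  1        50.00        46.0617        46.0617
  2        50.00        42.4336        84.8673
  3        50.00        39.0913       117.2740
  4        50.00        36.0123       144.0491
  5     5,050.00     3,350.7516    16,753.7582
  Σ                  3,514.3506    17,146.0104
Price P = Σ PV = 3,514.3506.
Macaulay duration = Σ(t·PV) / P = 17,146.0104 / 3,514.3506 = 4.87886 years.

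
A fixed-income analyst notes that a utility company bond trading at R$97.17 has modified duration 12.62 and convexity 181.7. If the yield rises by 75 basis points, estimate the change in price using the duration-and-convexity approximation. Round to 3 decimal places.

Duration effect: -D_mod·Δy = -12.62 × (+0.0075) = -0.094650
Convexity effect: ½·C·(Δy)² = 0.5 × 181.7 × (0.0075)² = +0.0051103125
ΔP/P ≈ -0.094650 + 0.0051103125 = -0.0895396875
ΔP ≈ 97.17 × (-0.0895396875) = -8.700571434375.

-R$8.701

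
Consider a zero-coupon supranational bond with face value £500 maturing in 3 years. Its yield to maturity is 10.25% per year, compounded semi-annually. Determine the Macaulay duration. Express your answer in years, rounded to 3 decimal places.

A zero-coupon bond has a single cash flow at maturity, so its Macaulay duration equals its maturity: 3 years.
(Equivalently: 6 semi-annual periods ÷ 2 = 3 years.)

3.000 years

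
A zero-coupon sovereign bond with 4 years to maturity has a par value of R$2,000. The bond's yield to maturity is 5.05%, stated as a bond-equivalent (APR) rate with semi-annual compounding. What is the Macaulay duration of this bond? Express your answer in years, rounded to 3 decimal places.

A zero-coupon bond has a single cash flow at maturity, so its Macaulay duration equals its maturity: 4 years.
(Equivalently: 8 semi-annual periods ÷ 2 = 4 years.)

4.000 years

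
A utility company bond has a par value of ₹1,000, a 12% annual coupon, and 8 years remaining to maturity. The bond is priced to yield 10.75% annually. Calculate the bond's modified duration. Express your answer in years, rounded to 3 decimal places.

Periodic yield y = 0.1075. First find Macaulay duration:
  t   CF        PV=CF/(1+0.1075)^t    t·PV
  1       120.00       108.3521       108.3521
  2       120.00        97.8349       195.6698
  3       120.00        88.3385       265.0155
  4       120.00        79.7639       319.0555
  5       120.00        72.0216       360.1078
  6       120.00        65.0308       390.1846
  7       120.00        58.7185       411.0296
  8     1,120.00       494.8438     3,958.7505
  Σ                  1,064.9041     6,008.1655
P = 1,064.9041; Macaulay duration = 6,008.1655 / 1,064.9041 = 5.64198 years.
Modified duration = D_Mac / (1 + y) = 5.64198 / 1.1075 = 5.09434 years.

5.094 years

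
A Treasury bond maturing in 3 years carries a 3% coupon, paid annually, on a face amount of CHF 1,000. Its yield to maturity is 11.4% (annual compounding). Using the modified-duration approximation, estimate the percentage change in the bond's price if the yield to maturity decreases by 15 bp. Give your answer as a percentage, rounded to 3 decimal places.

+0.391%

Periodic yield y = 0.114. Modified duration first:
  t   CF        PV=CF/(1+0.114)^t    t·PV
  1        30.00        26.9300        26.9300
  2        30.00        24.1741        48.3483
  3     1,030.00       745.0435     2,235.1306
  Σ                    796.1477     2,310.4089
P = 796.1477; D_Mac = 2.90199 yrs; D_mod = 2.90199/(1+0.114) = 2.60501 yrs.
ΔP/P ≈ -D_mod · Δy = -2.60501 × (-0.0015) = +0.003908 = +0.3908%.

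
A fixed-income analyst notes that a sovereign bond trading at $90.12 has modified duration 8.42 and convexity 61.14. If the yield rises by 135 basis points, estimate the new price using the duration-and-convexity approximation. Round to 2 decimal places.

$80.38

Duration effect: -D_mod·Δy = -8.42 × (+0.0135) = -0.113670
Convexity effect: ½·C·(Δy)² = 0.5 × 61.14 × (0.0135)² = +0.0055713825
ΔP/P ≈ -0.113670 + 0.0055713825 = -0.1080986175
New price ≈ 90.12 × (1 - 0.1080986175) = 80.3781525909.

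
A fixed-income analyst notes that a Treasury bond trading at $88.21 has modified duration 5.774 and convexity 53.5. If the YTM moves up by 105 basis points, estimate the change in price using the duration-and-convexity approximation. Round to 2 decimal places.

-$5.09

Duration effect: -D_mod·Δy = -5.774 × (+0.0105) = -0.060627
Convexity effect: ½·C·(Δy)² = 0.5 × 53.5 × (0.0105)² = +0.0029491875
ΔP/P ≈ -0.060627 + 0.0029491875 = -0.0576778125
ΔP ≈ 88.21 × (-0.0576778125) = -5.087759840625.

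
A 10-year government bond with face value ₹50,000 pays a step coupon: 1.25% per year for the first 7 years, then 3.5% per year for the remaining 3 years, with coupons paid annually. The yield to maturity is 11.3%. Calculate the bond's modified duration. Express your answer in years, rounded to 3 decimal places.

Periodic yield y = 0.113. First find Macaulay duration:
  t   CF        PV=CF/(1+0.113)^t    t·PV
  1       625.00       561.5454       561.5454
  2       625.00       504.5331     1,009.0663
  3       625.00       453.3092     1,359.9276
  4       625.00       407.2859     1,629.1435
  5       625.00       365.9352     1,829.6760
  6       625.00       328.7828     1,972.6965
  7       625.00       295.4023     2,067.8161
  8     1,750.00       743.1504     5,945.2034
  9     1,750.00       667.7003     6,009.3027
  10   51,750.00    17,740.2081   177,402.0813
  Σ                 22,067.8527   199,786.4588
P = 22,067.8527; Macaulay duration = 199,786.4588 / 22,067.8527 = 9.05328 years.
Modified duration = D_Mac / (1 + y) = 9.05328 / 1.113 = 8.13412 years.

8.134 years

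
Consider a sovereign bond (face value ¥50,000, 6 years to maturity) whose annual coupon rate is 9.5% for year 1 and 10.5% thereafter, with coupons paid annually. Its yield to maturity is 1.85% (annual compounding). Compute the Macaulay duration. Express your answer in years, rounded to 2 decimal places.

5.01 years

Periodic yield y = 0.0185. Discount each cash flow and weight by its year:
  t   CF        PV=CF/(1+0.0185)^t    t·PV
  1     4,750.00     4,663.7212     4,663.7212
  2     5,250.00     5,061.0105    10,122.0210
  3     5,250.00     4,969.0825    14,907.2474
  4     5,250.00     4,878.8242    19,515.2968
  5     5,250.00     4,790.2054    23,951.0270
  6    55,250.00    49,495.5418   296,973.2506
  Σ                 73,858.3855   370,132.5640
Price P = Σ PV = 73,858.3855.
Macaulay duration = Σ(t·PV) / P = 370,132.5640 / 73,858.3855 = 5.01138 years.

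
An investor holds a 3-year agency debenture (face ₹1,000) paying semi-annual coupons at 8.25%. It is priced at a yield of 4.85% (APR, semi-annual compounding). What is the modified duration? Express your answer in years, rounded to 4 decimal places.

Periodic yield y = 0.02425. First find Macaulay duration:
  t   CF        PV=CF/(1+0.02425)^t    t·PV
  1        41.25        40.2734        40.2734
  2        41.25        39.3199        78.6397
  3        41.25        38.3889       115.1668
  4        41.25        37.4800       149.9202
  5        41.25        36.5927       182.9633
  6     1,041.25       901.8186     5,410.9115
  Σ                  1,093.8735     5,977.8749
P = 1,093.8735; Macaulay duration = 5,977.8749 / 1,093.8735 = 5.46487 half-year periods = 2.73243 years.
Modified duration = D_Mac / (1 + y) = 2.73243 / 1.02425 = 2.66774 years.

2.6677 years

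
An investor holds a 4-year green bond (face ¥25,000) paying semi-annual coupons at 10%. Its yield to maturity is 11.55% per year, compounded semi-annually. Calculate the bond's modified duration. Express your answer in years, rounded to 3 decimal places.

3.191 years

Periodic yield y = 0.05775. First find Macaulay duration:
  t   CF        PV=CF/(1+0.05775)^t    t·PV
  1     1,250.00     1,181.7537     1,181.7537
  2     1,250.00     1,117.2335     2,234.4670
  3     1,250.00     1,056.2359     3,168.7076
  4     1,250.00       998.5685     3,994.2741
  5     1,250.00       944.0497     4,720.2483
  6     1,250.00       892.5074     5,355.0442
  7     1,250.00       843.7791     5,906.4539
  8    26,250.00    16,751.9372   134,015.4974
  Σ                 23,786.0649   160,576.4463
P = 23,786.0649; Macaulay duration = 160,576.4463 / 23,786.0649 = 6.75086 half-year periods = 3.37543 years.
Modified duration = D_Mac / (1 + y) = 3.37543 / 1.05775 = 3.19114 years.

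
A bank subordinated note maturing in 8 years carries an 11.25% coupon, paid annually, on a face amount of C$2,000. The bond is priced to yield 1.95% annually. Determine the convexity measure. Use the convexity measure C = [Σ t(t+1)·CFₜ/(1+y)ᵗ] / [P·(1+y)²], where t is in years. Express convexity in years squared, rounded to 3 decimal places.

With y = 0.0195:
  t   CF        PV=CF/(1+0.0195)^t    t·PV        t(t+1)·PV
  1       225.00       220.6964       220.6964         441.3928
  2       225.00       216.4752       432.9503       1,298.8509
  3       225.00       212.3346       637.0039       2,548.0155
  4       225.00       208.2733       833.0932       4,165.4660
  5       225.00       204.2897     1,021.4483       6,128.6895
  6       225.00       200.3822     1,202.2932       8,416.0523
  7       225.00       196.5495     1,375.8464      11,006.7711
  8     2,225.00     1,906.4797    15,251.8372     137,266.5350
  Σ                  3,365.4805    20,975.1689     171,271.7732
P = 3,365.4805.
Convexity = Σ t(t+1)·PV / [P·(1+y)²] = 171,271.7732 / (3,365.4805 × 1.039380) = 48.96258.

48.963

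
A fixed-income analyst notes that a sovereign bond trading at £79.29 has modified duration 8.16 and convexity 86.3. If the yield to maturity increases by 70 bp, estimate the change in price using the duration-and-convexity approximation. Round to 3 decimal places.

Duration effect: -D_mod·Δy = -8.16 × (+0.007) = -0.057120
Convexity effect: ½·C·(Δy)² = 0.5 × 86.3 × (0.007)² = +0.00211435
ΔP/P ≈ -0.057120 + 0.00211435 = -0.05500565
ΔP ≈ 79.29 × (-0.05500565) = -4.3613979885.

-£4.361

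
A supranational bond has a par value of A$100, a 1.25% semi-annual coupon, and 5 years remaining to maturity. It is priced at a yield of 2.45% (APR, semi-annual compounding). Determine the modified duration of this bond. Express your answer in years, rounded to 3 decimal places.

Periodic yield y = 0.01225. First find Macaulay duration:
  t   CF        PV=CF/(1+0.01225)^t    t·PV
  1        0.625         0.6174         0.6174
  2        0.625         0.6100         1.2199
  3        0.625         0.6026         1.8077
  4        0.625         0.5953         2.3812
  5        0.625         0.5881         2.9404
  6        0.625         0.5810         3.4858
  7        0.625         0.5739         4.0176
  8        0.625         0.5670         4.5359
  9        0.625         0.5601         5.0412
  10     100.625        89.0898       890.8981
  Σ                     94.3852       916.9453
P = 94.3852; Macaulay duration = 916.9453 / 94.3852 = 9.71493 half-year periods = 4.85746 years.
Modified duration = D_Mac / (1 + y) = 4.85746 / 1.01225 = 4.79868 years.

4.799 years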